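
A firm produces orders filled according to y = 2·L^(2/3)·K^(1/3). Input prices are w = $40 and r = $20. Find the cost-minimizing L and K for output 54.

L* = 27, K* = 27

Cost minimization requires the marginal rate of technical substitution to equal the input-price ratio: MP_L/MP_K = w/r.
Here MP_L/MP_K = (2/3)·(K/L)/(1/3) = 2·(K/L). Setting this equal to 40/20 = 2 gives K = L.
Substituting into y = 54: 2·L^(2/3)·(L)^(1/3) = 54.
Solving, L = 27 and K = 27.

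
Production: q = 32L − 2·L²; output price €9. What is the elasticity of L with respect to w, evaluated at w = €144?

ε = -1

From P·MP_L = w with MP_L = 32 − 4L, labor demand is L(w) = (32 − w/9)/4.
dL/dw = −1/(36) = -1/36.
At w = 144, L = 4, so ε = (dL/dw)·(w/L) = (-1/36)·(144/4) = -1.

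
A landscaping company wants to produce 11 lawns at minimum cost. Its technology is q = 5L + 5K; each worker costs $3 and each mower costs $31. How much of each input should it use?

The inputs are perfect substitutes, so the firm uses whichever has the lower cost per unit of output.
Cost per unit of output via L is w/5 = 0.6; via K it is r/5 = 6.2. L is cheaper.
Producing q = 11 with L alone: L = 2.2, K = 0.

L* = 2.2, K* = 0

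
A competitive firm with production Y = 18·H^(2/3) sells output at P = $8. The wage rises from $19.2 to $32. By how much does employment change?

ΔH = -98

From P·MP_H = w with MP_H = 12·H^(-1/3), the labor demand is H(w) = (96/w)^(3).
At w = 19.2: H = 125. At w = 32: H = 27.
ΔH = 27 − 125 = -98.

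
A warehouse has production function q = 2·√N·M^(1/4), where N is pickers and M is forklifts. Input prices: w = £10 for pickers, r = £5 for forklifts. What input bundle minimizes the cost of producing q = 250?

Cost minimization requires the marginal rate of technical substitution to equal the input-price ratio: MP_N/MP_M = w/r.
Here MP_N/MP_M = (1/2)·(M/N)/(1/4) = 2·(M/N). Setting this equal to 10/5 = 2 gives M = N.
Substituting into q = 250: 2·N^(1/2)·(N)^(1/4) = 250.
Solving, N = 625 and M = 625.

N* = 625, M* = 625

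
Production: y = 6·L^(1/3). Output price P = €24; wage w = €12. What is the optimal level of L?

MP_L = (1/3)·6·L^(-2/3) = 2·L^(-2/3).
Profit maximization for a price taker requires P·MP_L = w: 24·2·L^(-2/3) = 12.
So L^(-2/3) = 0.25, which gives L = 8.

L* = 8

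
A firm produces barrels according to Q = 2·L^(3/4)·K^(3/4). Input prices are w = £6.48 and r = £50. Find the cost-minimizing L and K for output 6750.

L* = 625, K* = 81

Cost minimization requires the marginal rate of technical substitution to equal the input-price ratio: MP_L/MP_K = w/r.
Here MP_L/MP_K = (3/4)·(K/L)/(3/4) = (K/L). Setting this equal to 6.48/50 = 0.1296 gives K = 0.1296L.
Substituting into Q = 6750: 2·L^(3/4)·(0.1296L)^(3/4) = 6750.
Solving, L = 625 and K = 81.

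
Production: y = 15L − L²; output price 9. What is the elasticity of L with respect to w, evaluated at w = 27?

ε = -0.25

From P·MP_L = w with MP_L = 15 − 2L, labor demand is L(w) = (15 − w/9)/2.
dL/dw = −1/(18) = -1/18.
At w = 27, L = 6, so ε = (dL/dw)·(w/L) = (-1/18)·(27/6) = -0.25.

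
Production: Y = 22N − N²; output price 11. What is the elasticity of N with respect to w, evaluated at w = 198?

From P·MP_N = w with MP_N = 22 − 2N, labor demand is N(w) = (22 − w/11)/2.
dN/dw = −1/(22) = -1/22.
At w = 198, N = 2, so ε = (dN/dw)·(w/N) = (-1/22)·(198/2) = -4.5.

ε = -4.5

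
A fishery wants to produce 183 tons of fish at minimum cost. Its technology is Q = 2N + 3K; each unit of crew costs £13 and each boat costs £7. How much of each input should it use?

N* = 0, K* = 61

The inputs are perfect substitutes, so the firm uses whichever has the lower cost per unit of output.
Cost per unit of output via N is w/2 = 6.5; via K it is r/3 = 7/3. K is cheaper.
Producing Q = 183 with K alone: N = 0, K = 61.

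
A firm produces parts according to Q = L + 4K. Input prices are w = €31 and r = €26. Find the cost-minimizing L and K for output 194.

The inputs are perfect substitutes, so the firm uses whichever has the lower cost per unit of output.
Cost per unit of output via L is 31; via K it is 6.5. K is cheaper.
Producing Q = 194 with K alone: L = 0, K = 48.5.

L* = 0, K* = 48.5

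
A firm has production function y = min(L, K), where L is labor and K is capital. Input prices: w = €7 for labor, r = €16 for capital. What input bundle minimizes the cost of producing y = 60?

L* = 60, K* = 60

With a fixed-proportions technology, the cost-minimizing bundle uses no slack in either input: L = K = y.
So L = 60 and K = 60.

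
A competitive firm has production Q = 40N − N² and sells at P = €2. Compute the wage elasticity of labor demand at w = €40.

From P·MP_N = w with MP_N = 40 − 2N, labor demand is N(w) = (40 − w/2)/2.
dN/dw = −1/(4) = -0.25.
At w = 40, N = 10, so ε = (dN/dw)·(w/N) = (-0.25)·(40/10) = -1.

ε = -1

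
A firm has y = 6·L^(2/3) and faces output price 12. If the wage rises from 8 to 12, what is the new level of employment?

L* = 64

From P·MP_L = w with MP_L = 4·L^(-1/3), the labor demand is L(w) = (48/w)^(3).
At w = 8: L = 216. At w = 12: L = 64.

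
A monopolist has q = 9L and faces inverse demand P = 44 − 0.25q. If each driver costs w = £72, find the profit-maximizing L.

Marginal revenue from the inverse demand is MR = 44 − 0.5q.
The marginal product is MP_L = 9.
A monopolist hires until marginal revenue product equals the wage: MR·MP_L = w.
(44 − 4.5L)·9 = 72, so L = 8.

L* = 8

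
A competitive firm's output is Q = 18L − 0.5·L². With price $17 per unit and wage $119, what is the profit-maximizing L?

L* = 11

The marginal product of L is MP_L = 18 − L.
A price-taking firm hires until the value of the marginal product equals the wage: P·MP_L = w, so 17·(18 − L) = 119.
Then 18 − L = 7, giving L = 11.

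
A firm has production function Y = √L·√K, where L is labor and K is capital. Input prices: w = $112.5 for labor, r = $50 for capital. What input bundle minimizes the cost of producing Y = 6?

Cost minimization requires the marginal rate of technical substitution to equal the input-price ratio: MP_L/MP_K = w/r.
Here MP_L/MP_K = (1/2)·(K/L)/(1/2) = (K/L). Setting this equal to 112.5/50 = 2.25 gives K = 2.25L.
Substituting into Y = 6: L^(1/2)·(2.25L)^(1/2) = 6.
Solving, L = 4 and K = 9.

L* = 4, K* = 9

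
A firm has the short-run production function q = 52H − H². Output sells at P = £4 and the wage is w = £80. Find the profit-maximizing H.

The marginal product of H is MP_H = 52 − 2H.
A price-taking firm hires until the value of the marginal product equals the wage: P·MP_H = w, so 4·(52 − 2H) = 80.
Then 52 − 2H = 20, giving H = 16.

H* = 16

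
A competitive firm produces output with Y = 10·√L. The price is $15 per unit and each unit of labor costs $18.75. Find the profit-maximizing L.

MP_L = (1/2)·10·L^(-1/2) = 5·L^(-1/2).
Profit maximization for a price taker requires P·MP_L = w: 15·5·L^(-1/2) = 18.75.
So L^(-1/2) = 0.25, which gives L = 16.

L* = 16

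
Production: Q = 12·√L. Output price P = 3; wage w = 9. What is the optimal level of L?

MP_L = (1/2)·12·L^(-1/2) = 6·L^(-1/2).
Profit maximization for a price taker requires P·MP_L = w: 3·6·L^(-1/2) = 9.
So L^(-1/2) = 0.5, which gives L = 4.

L* = 4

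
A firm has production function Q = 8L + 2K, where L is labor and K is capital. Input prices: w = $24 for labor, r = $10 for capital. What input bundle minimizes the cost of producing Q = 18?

The inputs are perfect substitutes, so the firm uses whichever has the lower cost per unit of output.
Cost per unit of output via L is w/8 = 3; via K it is r/2 = 5. L is cheaper.
Producing Q = 18 with L alone: L = 2.25, K = 0.

L* = 2.25, K* = 0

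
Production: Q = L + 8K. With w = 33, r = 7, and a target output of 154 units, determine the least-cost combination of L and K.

The inputs are perfect substitutes, so the firm uses whichever has the lower cost per unit of output.
Cost per unit of output via L is 33; via K it is 0.875. K is cheaper.
Producing Q = 154 with K alone: L = 0, K = 19.25.

L* = 0, K* = 19.25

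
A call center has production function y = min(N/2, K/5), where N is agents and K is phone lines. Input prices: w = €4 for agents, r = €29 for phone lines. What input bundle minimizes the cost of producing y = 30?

With a fixed-proportions technology, the cost-minimizing bundle uses no slack in either input: N/2 = K/5 = y.
So N = 2·30 = 60 and K = 5·30 = 150.

N* = 60, K* = 150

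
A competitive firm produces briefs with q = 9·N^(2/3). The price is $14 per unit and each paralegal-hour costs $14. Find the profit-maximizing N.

MP_N = (2/3)·9·N^(-1/3) = 6·N^(-1/3).
Profit maximization for a price taker requires P·MP_N = w: 14·6·N^(-1/3) = 14.
So N^(-1/3) = 1/6, which gives N = 216.

N* = 216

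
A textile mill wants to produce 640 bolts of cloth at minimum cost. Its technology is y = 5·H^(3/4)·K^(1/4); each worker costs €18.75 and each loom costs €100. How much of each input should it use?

Cost minimization requires the marginal rate of technical substitution to equal the input-price ratio: MP_H/MP_K = w/r.
Here MP_H/MP_K = (3/4)·(K/H)/(1/4) = 3·(K/H). Setting this equal to 18.75/100 = 0.1875 gives K = 0.0625H.
Substituting into y = 640: 5·H^(3/4)·(0.0625H)^(1/4) = 640.
Solving, H = 256 and K = 16.

H* = 256, K* = 16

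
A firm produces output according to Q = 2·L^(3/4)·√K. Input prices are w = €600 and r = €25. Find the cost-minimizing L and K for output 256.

L* = 16, K* = 256

Cost minimization requires the marginal rate of technical substitution to equal the input-price ratio: MP_L/MP_K = w/r.
Here MP_L/MP_K = (3/4)·(K/L)/(1/2) = 1.5·(K/L). Setting this equal to 600/25 = 24 gives K = 16L.
Substituting into Q = 256: 2·L^(3/4)·(16L)^(1/2) = 256.
Solving, L = 16 and K = 256.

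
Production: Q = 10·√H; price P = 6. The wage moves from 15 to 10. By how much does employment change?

From P·MP_H = w with MP_H = 5·H^(-1/2), the labor demand is H(w) = (30/w)^(2).
At w = 15: H = 4. At w = 10: H = 9.
ΔH = 9 − 4 = 5.

ΔH = 5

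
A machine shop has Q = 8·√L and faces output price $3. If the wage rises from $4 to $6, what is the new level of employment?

L* = 4

From P·MP_L = w with MP_L = 4·L^(-1/2), the labor demand is L(w) = (12/w)^(2).
At w = 4: L = 9. At w = 6: L = 4.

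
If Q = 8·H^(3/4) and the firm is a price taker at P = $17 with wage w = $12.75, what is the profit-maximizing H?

MP_H = (3/4)·8·H^(-1/4) = 6·H^(-1/4).
Profit maximization for a price taker requires P·MP_H = w: 17·6·H^(-1/4) = 12.75.
So H^(-1/4) = 0.125, which gives H = 4096.

H* = 4096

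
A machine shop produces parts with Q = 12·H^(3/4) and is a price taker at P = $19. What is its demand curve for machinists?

MP_H = (3/4)·12·H^(-1/4) = 9·H^(-1/4).
Setting P·MP_H = w: 171·H^(-1/4) = w.
Solving for H: H^(-1/4) = w/171, so H = (171/w)^(4).

H(w) = (171/w)^(4)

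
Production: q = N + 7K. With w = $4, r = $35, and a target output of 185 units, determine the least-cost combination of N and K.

N* = 185, K* = 0

The inputs are perfect substitutes, so the firm uses whichever has the lower cost per unit of output.
Cost per unit of output via N is 4; via K it is 5. N is cheaper.
Producing q = 185 with N alone: N = 185, K = 0.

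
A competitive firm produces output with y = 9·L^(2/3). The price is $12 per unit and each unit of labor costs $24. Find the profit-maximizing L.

MP_L = (2/3)·9·L^(-1/3) = 6·L^(-1/3).
Profit maximization for a price taker requires P·MP_L = w: 12·6·L^(-1/3) = 24.
So L^(-1/3) = 1/3, which gives L = 27.

L* = 27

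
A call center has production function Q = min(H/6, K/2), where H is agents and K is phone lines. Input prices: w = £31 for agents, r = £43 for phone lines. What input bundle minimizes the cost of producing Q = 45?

With a fixed-proportions technology, the cost-minimizing bundle uses no slack in either input: H/6 = K/2 = Q.
So H = 6·45 = 270 and K = 2·45 = 90.

H* = 270, K* = 90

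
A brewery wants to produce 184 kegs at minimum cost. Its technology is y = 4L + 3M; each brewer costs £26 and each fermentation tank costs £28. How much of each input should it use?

L* = 46, M* = 0

The inputs are perfect substitutes, so the firm uses whichever has the lower cost per unit of output.
Cost per unit of output via L is w/4 = 6.5; via M it is r/3 = 28/3. L is cheaper.
Producing y = 184 with L alone: L = 46, M = 0.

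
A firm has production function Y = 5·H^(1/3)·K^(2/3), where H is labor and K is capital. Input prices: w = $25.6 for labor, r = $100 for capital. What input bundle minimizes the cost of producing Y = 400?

Cost minimization requires the marginal rate of technical substitution to equal the input-price ratio: MP_H/MP_K = w/r.
Here MP_H/MP_K = (1/3)·(K/H)/(2/3) = 0.5·(K/H). Setting this equal to 25.6/100 = 0.256 gives K = 0.512H.
Substituting into Y = 400: 5·H^(1/3)·(0.512H)^(2/3) = 400.
Solving, H = 125 and K = 64.

H* = 125, K* = 64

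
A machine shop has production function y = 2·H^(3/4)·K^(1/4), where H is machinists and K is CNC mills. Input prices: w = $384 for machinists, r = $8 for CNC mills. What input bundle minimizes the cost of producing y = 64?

Cost minimization requires the marginal rate of technical substitution to equal the input-price ratio: MP_H/MP_K = w/r.
Here MP_H/MP_K = (3/4)·(K/H)/(1/4) = 3·(K/H). Setting this equal to 384/8 = 48 gives K = 16H.
Substituting into y = 64: 2·H^(3/4)·(16H)^(1/4) = 64.
Solving, H = 16 and K = 256.

H* = 16, K* = 256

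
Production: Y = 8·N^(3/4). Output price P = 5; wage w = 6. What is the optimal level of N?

N* = 625

MP_N = (3/4)·8·N^(-1/4) = 6·N^(-1/4).
Profit maximization for a price taker requires P·MP_N = w: 5·6·N^(-1/4) = 6.
So N^(-1/4) = 0.2, which gives N = 625.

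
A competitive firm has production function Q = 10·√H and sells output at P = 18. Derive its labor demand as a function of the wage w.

H(w) = 8100/w²

MP_H = (1/2)·10·H^(-1/2) = 5·H^(-1/2).
Setting P·MP_H = w: 90·H^(-1/2) = w.
Solving for H: H^(-1/2) = w/90, so H = (90/w)^(2).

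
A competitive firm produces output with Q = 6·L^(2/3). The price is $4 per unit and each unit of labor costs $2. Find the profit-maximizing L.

MP_L = (2/3)·6·L^(-1/3) = 4·L^(-1/3).
Profit maximization for a price taker requires P·MP_L = w: 4·4·L^(-1/3) = 2.
So L^(-1/3) = 0.125, which gives L = 512.

L* = 512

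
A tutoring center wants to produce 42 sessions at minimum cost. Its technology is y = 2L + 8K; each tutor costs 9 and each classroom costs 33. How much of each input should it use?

The inputs are perfect substitutes, so the firm uses whichever has the lower cost per unit of output.
Cost per unit of output via L is w/2 = 4.5; via K it is r/8 = 4.125. K is cheaper.
Producing y = 42 with K alone: L = 0, K = 5.25.

L* = 0, K* = 5.25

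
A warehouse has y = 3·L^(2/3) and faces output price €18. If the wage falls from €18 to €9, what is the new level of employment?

From P·MP_L = w with MP_L = 2·L^(-1/3), the labor demand is L(w) = (36/w)^(3).
At w = 18: L = 8. At w = 9: L = 64.

L* = 64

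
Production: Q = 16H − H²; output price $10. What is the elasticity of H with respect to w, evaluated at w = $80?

From P·MP_H = w with MP_H = 16 − 2H, labor demand is H(w) = (16 − w/10)/2.
dH/dw = −1/(20) = -0.05.
At w = 80, H = 4, so ε = (dH/dw)·(w/H) = (-0.05)·(80/4) = -1.

ε = -1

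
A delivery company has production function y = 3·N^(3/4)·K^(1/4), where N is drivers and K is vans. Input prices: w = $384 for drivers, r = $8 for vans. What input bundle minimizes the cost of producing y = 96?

Cost minimization requires the marginal rate of technical substitution to equal the input-price ratio: MP_N/MP_K = w/r.
Here MP_N/MP_K = (3/4)·(K/N)/(1/4) = 3·(K/N). Setting this equal to 384/8 = 48 gives K = 16N.
Substituting into y = 96: 3·N^(3/4)·(16N)^(1/4) = 96.
Solving, N = 16 and K = 256.

N* = 16, K* = 256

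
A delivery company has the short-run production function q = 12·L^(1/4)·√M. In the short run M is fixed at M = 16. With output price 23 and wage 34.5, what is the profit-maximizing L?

With M = 16, MP_L = (1/4)·12·L^(-3/4)·16^(1/2) = 12·L^(-3/4).
Profit maximization for a price taker requires P·MP_L = w: 23·12·L^(-3/4) = 34.5.
So L^(-3/4) = 0.125, which gives L = 16.

L* = 16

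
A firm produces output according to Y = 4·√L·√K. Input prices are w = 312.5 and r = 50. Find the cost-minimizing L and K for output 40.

L* = 4, K* = 25

Cost minimization requires the marginal rate of technical substitution to equal the input-price ratio: MP_L/MP_K = w/r.
Here MP_L/MP_K = (1/2)·(K/L)/(1/2) = (K/L). Setting this equal to 312.5/50 = 6.25 gives K = 6.25L.
Substituting into Y = 40: 4·L^(1/2)·(6.25L)^(1/2) = 40.
Solving, L = 4 and K = 25.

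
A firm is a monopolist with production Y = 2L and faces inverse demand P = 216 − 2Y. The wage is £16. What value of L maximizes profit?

L* = 26

Marginal revenue from the inverse demand is MR = 216 − 4Y.
The marginal product is MP_L = 2.
A monopolist hires until marginal revenue product equals the wage: MR·MP_L = w.
(216 − 8L)·2 = 16, so L = 26.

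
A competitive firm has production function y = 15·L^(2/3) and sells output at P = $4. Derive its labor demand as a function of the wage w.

L(w) = 64000/w³

MP_L = (2/3)·15·L^(-1/3) = 10·L^(-1/3).
Setting P·MP_L = w: 40·L^(-1/3) = w.
Solving for L: L^(-1/3) = w/40, so L = (40/w)^(3).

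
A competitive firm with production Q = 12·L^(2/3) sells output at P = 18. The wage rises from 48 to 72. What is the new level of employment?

L* = 8

From P·MP_L = w with MP_L = 8·L^(-1/3), the labor demand is L(w) = (144/w)^(3).
At w = 48: L = 27. At w = 72: L = 8.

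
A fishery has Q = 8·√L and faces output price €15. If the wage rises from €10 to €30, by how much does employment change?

ΔL = -32

From P·MP_L = w with MP_L = 4·L^(-1/2), the labor demand is L(w) = (60/w)^(2).
At w = 10: L = 36. At w = 30: L = 4.
ΔL = 4 − 36 = -32.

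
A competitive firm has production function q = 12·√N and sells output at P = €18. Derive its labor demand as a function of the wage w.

MP_N = (1/2)·12·N^(-1/2) = 6·N^(-1/2).
Setting P·MP_N = w: 108·N^(-1/2) = w.
Solving for N: N^(-1/2) = w/108, so N = (108/w)^(2).

N(w) = 11664/w²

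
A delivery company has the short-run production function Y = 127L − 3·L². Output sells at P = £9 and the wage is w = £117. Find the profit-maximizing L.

L* = 19

The marginal product of L is MP_L = 127 − 6L.
A price-taking firm hires until the value of the marginal product equals the wage: P·MP_L = w, so 9·(127 − 6L) = 117.
Then 127 − 6L = 13, giving L = 19.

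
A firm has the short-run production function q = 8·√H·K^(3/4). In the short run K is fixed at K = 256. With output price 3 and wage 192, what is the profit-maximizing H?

With K = 256, MP_H = (1/2)·8·H^(-1/2)·256^(3/4) = 256·H^(-1/2).
Profit maximization for a price taker requires P·MP_H = w: 3·256·H^(-1/2) = 192.
So H^(-1/2) = 0.25, which gives H = 16.

H* = 16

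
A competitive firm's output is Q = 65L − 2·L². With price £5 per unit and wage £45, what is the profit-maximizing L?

L* = 14

The marginal product of L is MP_L = 65 − 4L.
A price-taking firm hires until the value of the marginal product equals the wage: P·MP_L = w, so 5·(65 − 4L) = 45.
Then 65 − 4L = 9, giving L = 14.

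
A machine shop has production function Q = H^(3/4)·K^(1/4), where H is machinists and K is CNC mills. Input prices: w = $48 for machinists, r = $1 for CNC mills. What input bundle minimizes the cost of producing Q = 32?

H* = 16, K* = 256

Cost minimization requires the marginal rate of technical substitution to equal the input-price ratio: MP_H/MP_K = w/r.
Here MP_H/MP_K = (3/4)·(K/H)/(1/4) = 3·(K/H). Setting this equal to 48/1 = 48 gives K = 16H.
Substituting into Q = 32: H^(3/4)·(16H)^(1/4) = 32.
Solving, H = 16 and K = 256.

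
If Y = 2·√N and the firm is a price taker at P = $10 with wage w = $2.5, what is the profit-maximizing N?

N* = 16

MP_N = (1/2)·2·N^(-1/2) = N^(-1/2).
Profit maximization for a price taker requires P·MP_N = w: 10·N^(-1/2) = 2.5.
So N^(-1/2) = 0.25, which gives N = 16.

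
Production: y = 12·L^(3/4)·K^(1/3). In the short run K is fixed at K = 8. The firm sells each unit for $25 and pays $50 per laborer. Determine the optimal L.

L* = 6561

With K = 8, MP_L = (3/4)·12·L^(-1/4)·8^(1/3) = 18·L^(-1/4).
Profit maximization for a price taker requires P·MP_L = w: 25·18·L^(-1/4) = 50.
So L^(-1/4) = 1/9, which gives L = 6561.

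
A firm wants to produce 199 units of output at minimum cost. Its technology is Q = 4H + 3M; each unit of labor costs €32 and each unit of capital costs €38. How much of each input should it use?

The inputs are perfect substitutes, so the firm uses whichever has the lower cost per unit of output.
Cost per unit of output via H is w/4 = 8; via M it is r/3 = 38/3. H is cheaper.
Producing Q = 199 with H alone: H = 49.75, M = 0.

H* = 49.75, M* = 0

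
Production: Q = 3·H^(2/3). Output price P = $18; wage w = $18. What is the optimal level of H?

MP_H = (2/3)·3·H^(-1/3) = 2·H^(-1/3).
Profit maximization for a price taker requires P·MP_H = w: 18·2·H^(-1/3) = 18.
So H^(-1/3) = 0.5, which gives H = 8.

H* = 8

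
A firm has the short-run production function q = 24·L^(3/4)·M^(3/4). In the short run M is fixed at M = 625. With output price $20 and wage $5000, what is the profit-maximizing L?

L* = 6561

With M = 625, MP_L = (3/4)·24·L^(-1/4)·625^(3/4) = 2250·L^(-1/4).
Profit maximization for a price taker requires P·MP_L = w: 20·2250·L^(-1/4) = 5000.
So L^(-1/4) = 1/9, which gives L = 6561.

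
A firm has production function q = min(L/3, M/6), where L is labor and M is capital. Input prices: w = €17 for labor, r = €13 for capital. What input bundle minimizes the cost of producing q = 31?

With a fixed-proportions technology, the cost-minimizing bundle uses no slack in either input: L/3 = M/6 = q.
So L = 3·31 = 93 and M = 6·31 = 186.

L* = 93, M* = 186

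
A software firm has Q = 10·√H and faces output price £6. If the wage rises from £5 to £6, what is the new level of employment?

From P·MP_H = w with MP_H = 5·H^(-1/2), the labor demand is H(w) = (30/w)^(2).
At w = 5: H = 36. At w = 6: H = 25.

H* = 25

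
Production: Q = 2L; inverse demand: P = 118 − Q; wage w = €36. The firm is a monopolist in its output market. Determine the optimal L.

Marginal revenue from the inverse demand is MR = 118 − 2Q.
The marginal product is MP_L = 2.
A monopolist hires until marginal revenue product equals the wage: MR·MP_L = w.
(118 − 4L)·2 = 36, so L = 25.

L* = 25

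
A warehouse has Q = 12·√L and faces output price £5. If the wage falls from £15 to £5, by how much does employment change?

ΔL = 32

From P·MP_L = w with MP_L = 6·L^(-1/2), the labor demand is L(w) = (30/w)^(2).
At w = 15: L = 4. At w = 5: L = 36.
ΔL = 36 − 4 = 32.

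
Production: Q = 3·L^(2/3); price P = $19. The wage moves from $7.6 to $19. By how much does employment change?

From P·MP_L = w with MP_L = 2·L^(-1/3), the labor demand is L(w) = (38/w)^(3).
At w = 7.6: L = 125. At w = 19: L = 8.
ΔL = 8 − 125 = -117.

ΔL = -117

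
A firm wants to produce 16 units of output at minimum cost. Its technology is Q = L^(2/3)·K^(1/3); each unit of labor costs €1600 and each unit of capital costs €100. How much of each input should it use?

Cost minimization requires the marginal rate of technical substitution to equal the input-price ratio: MP_L/MP_K = w/r.
Here MP_L/MP_K = (2/3)·(K/L)/(1/3) = 2·(K/L). Setting this equal to 1600/100 = 16 gives K = 8L.
Substituting into Q = 16: L^(2/3)·(8L)^(1/3) = 16.
Solving, L = 8 and K = 64.

L* = 8, K* = 64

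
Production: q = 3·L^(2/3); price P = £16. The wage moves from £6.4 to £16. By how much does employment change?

ΔL = -117

From P·MP_L = w with MP_L = 2·L^(-1/3), the labor demand is L(w) = (32/w)^(3).
At w = 6.4: L = 125. At w = 16: L = 8.
ΔL = 8 − 125 = -117.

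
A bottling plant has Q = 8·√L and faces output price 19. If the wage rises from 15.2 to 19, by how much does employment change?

From P·MP_L = w with MP_L = 4·L^(-1/2), the labor demand is L(w) = (76/w)^(2).
At w = 15.2: L = 25. At w = 19: L = 16.
ΔL = 16 − 25 = -9.

ΔL = -9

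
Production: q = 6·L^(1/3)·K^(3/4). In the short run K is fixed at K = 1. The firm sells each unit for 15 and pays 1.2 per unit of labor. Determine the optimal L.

L* = 125

With K = 1, MP_L = (1/3)·6·L^(-2/3)·1^(3/4) = 2·L^(-2/3).
Profit maximization for a price taker requires P·MP_L = w: 15·2·L^(-2/3) = 1.2.
So L^(-2/3) = 0.04, which gives L = 125.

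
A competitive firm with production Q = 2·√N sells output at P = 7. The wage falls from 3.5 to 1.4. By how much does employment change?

From P·MP_N = w with MP_N = N^(-1/2), the labor demand is N(w) = (7/w)^(2).
At w = 3.5: N = 4. At w = 1.4: N = 25.
ΔN = 25 − 4 = 21.

ΔN = 21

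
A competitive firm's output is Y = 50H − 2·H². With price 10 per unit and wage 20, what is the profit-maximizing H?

The marginal product of H is MP_H = 50 − 4H.
A price-taking firm hires until the value of the marginal product equals the wage: P·MP_H = w, so 10·(50 − 4H) = 20.
Then 50 − 4H = 2, giving H = 12.

H* = 12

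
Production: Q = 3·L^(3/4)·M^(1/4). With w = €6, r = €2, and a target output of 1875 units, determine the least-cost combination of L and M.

L* = 625, M* = 625

Cost minimization requires the marginal rate of technical substitution to equal the input-price ratio: MP_L/MP_M = w/r.
Here MP_L/MP_M = (3/4)·(M/L)/(1/4) = 3·(M/L). Setting this equal to 6/2 = 3 gives M = L.
Substituting into Q = 1875: 3·L^(3/4)·(L)^(1/4) = 1875.
Solving, L = 625 and M = 625.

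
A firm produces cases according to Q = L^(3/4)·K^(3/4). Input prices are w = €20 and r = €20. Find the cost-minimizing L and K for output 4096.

L* = 256, K* = 256

Cost minimization requires the marginal rate of technical substitution to equal the input-price ratio: MP_L/MP_K = w/r.
Here MP_L/MP_K = (3/4)·(K/L)/(3/4) = (K/L). Setting this equal to 20/20 = 1 gives K = L.
Substituting into Q = 4096: L^(3/4)·(L)^(3/4) = 4096.
Solving, L = 256 and K = 256.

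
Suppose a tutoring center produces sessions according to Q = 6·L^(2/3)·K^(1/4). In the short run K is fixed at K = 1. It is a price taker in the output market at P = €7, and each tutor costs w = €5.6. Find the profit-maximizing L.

L* = 125

With K = 1, MP_L = (2/3)·6·L^(-1/3)·1^(1/4) = 4·L^(-1/3).
Profit maximization for a price taker requires P·MP_L = w: 7·4·L^(-1/3) = 5.6.
So L^(-1/3) = 0.2, which gives L = 125.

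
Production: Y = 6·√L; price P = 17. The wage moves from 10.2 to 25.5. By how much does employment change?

ΔL = -21

From P·MP_L = w with MP_L = 3·L^(-1/2), the labor demand is L(w) = (51/w)^(2).
At w = 10.2: L = 25. At w = 25.5: L = 4.
ΔL = 4 − 25 = -21.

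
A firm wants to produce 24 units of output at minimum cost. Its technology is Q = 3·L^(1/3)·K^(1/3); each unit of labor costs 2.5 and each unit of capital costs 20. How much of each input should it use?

L* = 64, K* = 8

Cost minimization requires the marginal rate of technical substitution to equal the input-price ratio: MP_L/MP_K = w/r.
Here MP_L/MP_K = (1/3)·(K/L)/(1/3) = (K/L). Setting this equal to 2.5/20 = 0.125 gives K = 0.125L.
Substituting into Q = 24: 3·L^(1/3)·(0.125L)^(1/3) = 24.
Solving, L = 64 and K = 8.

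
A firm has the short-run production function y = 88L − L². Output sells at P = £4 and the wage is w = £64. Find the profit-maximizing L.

The marginal product of L is MP_L = 88 − 2L.
A price-taking firm hires until the value of the marginal product equals the wage: P·MP_L = w, so 4·(88 − 2L) = 64.
Then 88 − 2L = 16, giving L = 36.

L* = 36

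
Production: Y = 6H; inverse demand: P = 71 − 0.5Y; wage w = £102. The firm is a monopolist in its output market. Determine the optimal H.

Marginal revenue from the inverse demand is MR = 71 − Y.
The marginal product is MP_H = 6.
A monopolist hires until marginal revenue product equals the wage: MR·MP_H = w.
(71 − 6H)·6 = 102, so H = 9.

H* = 9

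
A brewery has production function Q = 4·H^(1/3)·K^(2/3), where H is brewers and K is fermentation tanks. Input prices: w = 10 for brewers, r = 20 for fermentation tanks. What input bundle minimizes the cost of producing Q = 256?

H* = 64, K* = 64

Cost minimization requires the marginal rate of technical substitution to equal the input-price ratio: MP_H/MP_K = w/r.
Here MP_H/MP_K = (1/3)·(K/H)/(2/3) = 0.5·(K/H). Setting this equal to 10/20 = 0.5 gives K = H.
Substituting into Q = 256: 4·H^(1/3)·(H)^(2/3) = 256.
Solving, H = 64 and K = 64.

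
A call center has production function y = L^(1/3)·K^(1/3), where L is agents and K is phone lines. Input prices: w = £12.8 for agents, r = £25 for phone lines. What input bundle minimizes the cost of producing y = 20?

Cost minimization requires the marginal rate of technical substitution to equal the input-price ratio: MP_L/MP_K = w/r.
Here MP_L/MP_K = (1/3)·(K/L)/(1/3) = (K/L). Setting this equal to 12.8/25 = 0.512 gives K = 0.512L.
Substituting into y = 20: L^(1/3)·(0.512L)^(1/3) = 20.
Solving, L = 125 and K = 64.

L* = 125, K* = 64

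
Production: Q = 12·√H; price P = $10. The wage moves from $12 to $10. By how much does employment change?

From P·MP_H = w with MP_H = 6·H^(-1/2), the labor demand is H(w) = (60/w)^(2).
At w = 12: H = 25. At w = 10: H = 36.
ΔH = 36 − 25 = 11.

ΔH = 11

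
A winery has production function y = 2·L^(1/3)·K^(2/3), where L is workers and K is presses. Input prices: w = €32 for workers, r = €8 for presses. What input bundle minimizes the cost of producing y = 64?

L* = 8, K* = 64

Cost minimization requires the marginal rate of technical substitution to equal the input-price ratio: MP_L/MP_K = w/r.
Here MP_L/MP_K = (1/3)·(K/L)/(2/3) = 0.5·(K/L). Setting this equal to 32/8 = 4 gives K = 8L.
Substituting into y = 64: 2·L^(1/3)·(8L)^(2/3) = 64.
Solving, L = 8 and K = 64.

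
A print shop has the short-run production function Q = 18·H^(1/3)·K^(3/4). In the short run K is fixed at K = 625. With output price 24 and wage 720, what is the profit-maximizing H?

H* = 125

With K = 625, MP_H = (1/3)·18·H^(-2/3)·625^(3/4) = 750·H^(-2/3).
Profit maximization for a price taker requires P·MP_H = w: 24·750·H^(-2/3) = 720.
So H^(-2/3) = 0.04, which gives H = 125.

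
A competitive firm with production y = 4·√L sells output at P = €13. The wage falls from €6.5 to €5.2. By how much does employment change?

ΔL = 9

From P·MP_L = w with MP_L = 2·L^(-1/2), the labor demand is L(w) = (26/w)^(2).
At w = 6.5: L = 16. At w = 5.2: L = 25.
ΔL = 25 − 16 = 9.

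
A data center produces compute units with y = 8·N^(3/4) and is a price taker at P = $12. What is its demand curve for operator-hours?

N(w) = (72/w)^(4)

MP_N = (3/4)·8·N^(-1/4) = 6·N^(-1/4).
Setting P·MP_N = w: 72·N^(-1/4) = w.
Solving for N: N^(-1/4) = w/72, so N = (72/w)^(4).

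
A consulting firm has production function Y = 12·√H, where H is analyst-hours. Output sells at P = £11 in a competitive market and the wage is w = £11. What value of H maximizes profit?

H* = 36

MP_H = (1/2)·12·H^(-1/2) = 6·H^(-1/2).
Profit maximization for a price taker requires P·MP_H = w: 11·6·H^(-1/2) = 11.
So H^(-1/2) = 1/6, which gives H = 36.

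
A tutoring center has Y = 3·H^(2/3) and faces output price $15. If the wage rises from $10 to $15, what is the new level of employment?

H* = 8

From P·MP_H = w with MP_H = 2·H^(-1/3), the labor demand is H(w) = (30/w)^(3).
At w = 10: H = 27. At w = 15: H = 8.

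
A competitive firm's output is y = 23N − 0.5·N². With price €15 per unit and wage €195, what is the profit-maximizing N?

The marginal product of N is MP_N = 23 − N.
A price-taking firm hires until the value of the marginal product equals the wage: P·MP_N = w, so 15·(23 − N) = 195.
Then 23 − N = 13, giving N = 10.

N* = 10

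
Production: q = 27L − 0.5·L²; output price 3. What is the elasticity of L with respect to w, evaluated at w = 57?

From P·MP_L = w with MP_L = 27 − L, labor demand is L(w) = 27 − w/3.
dL/dw = −1/(3) = -1/3.
At w = 57, L = 8, so ε = (dL/dw)·(w/L) = (-1/3)·(57/8) = -2.375.

ε = -2.375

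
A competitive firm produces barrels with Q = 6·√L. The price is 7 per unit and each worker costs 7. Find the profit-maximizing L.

MP_L = (1/2)·6·L^(-1/2) = 3·L^(-1/2).
Profit maximization for a price taker requires P·MP_L = w: 7·3·L^(-1/2) = 7.
So L^(-1/2) = 1/3, which gives L = 9.

L* = 9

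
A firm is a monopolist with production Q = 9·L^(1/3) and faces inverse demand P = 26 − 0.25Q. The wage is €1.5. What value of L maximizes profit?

L* = 64

Marginal revenue from the inverse demand is MR = 26 − 0.5Q.
The marginal product is MP_L = 3·L^(-2/3).
A monopolist hires until marginal revenue product equals the wage: MR·MP_L = w.
At L, Q = 9·L^(1/3). Substituting and solving: (26 − 4.5·L^(1/3))·3·L^(-2/3) = 1.5 gives L = 64.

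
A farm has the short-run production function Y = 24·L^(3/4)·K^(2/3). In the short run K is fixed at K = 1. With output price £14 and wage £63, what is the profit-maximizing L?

With K = 1, MP_L = (3/4)·24·L^(-1/4)·1^(2/3) = 18·L^(-1/4).
Profit maximization for a price taker requires P·MP_L = w: 14·18·L^(-1/4) = 63.
So L^(-1/4) = 0.25, which gives L = 256.

L* = 256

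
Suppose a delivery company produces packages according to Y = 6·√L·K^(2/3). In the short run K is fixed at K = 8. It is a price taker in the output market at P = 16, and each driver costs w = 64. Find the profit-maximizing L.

With K = 8, MP_L = (1/2)·6·L^(-1/2)·8^(2/3) = 12·L^(-1/2).
Profit maximization for a price taker requires P·MP_L = w: 16·12·L^(-1/2) = 64.
So L^(-1/2) = 1/3, which gives L = 9.

L* = 9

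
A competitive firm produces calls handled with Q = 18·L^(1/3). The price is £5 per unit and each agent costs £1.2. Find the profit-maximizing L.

MP_L = (1/3)·18·L^(-2/3) = 6·L^(-2/3).
Profit maximization for a price taker requires P·MP_L = w: 5·6·L^(-2/3) = 1.2.
So L^(-2/3) = 0.04, which gives L = 125.

L* = 125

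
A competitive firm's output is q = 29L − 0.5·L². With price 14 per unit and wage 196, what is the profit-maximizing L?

L* = 15

The marginal product of L is MP_L = 29 − L.
A price-taking firm hires until the value of the marginal product equals the wage: P·MP_L = w, so 14·(29 − L) = 196.
Then 29 − L = 14, giving L = 15.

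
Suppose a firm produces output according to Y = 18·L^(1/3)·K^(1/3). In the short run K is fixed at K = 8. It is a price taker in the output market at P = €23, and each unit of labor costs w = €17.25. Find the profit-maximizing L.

L* = 64

With K = 8, MP_L = (1/3)·18·L^(-2/3)·8^(1/3) = 12·L^(-2/3).
Profit maximization for a price taker requires P·MP_L = w: 23·12·L^(-2/3) = 17.25.
So L^(-2/3) = 0.0625, which gives L = 64.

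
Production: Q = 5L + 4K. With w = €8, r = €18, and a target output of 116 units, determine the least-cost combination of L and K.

L* = 23.2, K* = 0

The inputs are perfect substitutes, so the firm uses whichever has the lower cost per unit of output.
Cost per unit of output via L is w/5 = 1.6; via K it is r/4 = 4.5. L is cheaper.
Producing Q = 116 with L alone: L = 23.2, K = 0.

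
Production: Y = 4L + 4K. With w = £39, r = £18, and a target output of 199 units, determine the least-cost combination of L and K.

The inputs are perfect substitutes, so the firm uses whichever has the lower cost per unit of output.
Cost per unit of output via L is w/4 = 9.75; via K it is r/4 = 4.5. K is cheaper.
Producing Y = 199 with K alone: L = 0, K = 49.75.

L* = 0, K* = 49.75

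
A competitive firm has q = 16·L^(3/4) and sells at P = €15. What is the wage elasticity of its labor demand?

MP_L = (3/4)·16·L^(-1/4), so P·MP_L = w gives 180·L^(-1/4) = w.
Solving, L(w) = (180/w)^(4). This is a constant-elasticity form: L ∝ w^(−4), so ε = −4.

ε = -4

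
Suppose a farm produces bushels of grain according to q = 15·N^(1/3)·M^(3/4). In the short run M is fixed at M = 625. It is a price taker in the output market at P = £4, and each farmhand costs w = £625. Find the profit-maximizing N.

N* = 8

With M = 625, MP_N = (1/3)·15·N^(-2/3)·625^(3/4) = 625·N^(-2/3).
Profit maximization for a price taker requires P·MP_N = w: 4·625·N^(-2/3) = 625.
So N^(-2/3) = 0.25, which gives N = 8.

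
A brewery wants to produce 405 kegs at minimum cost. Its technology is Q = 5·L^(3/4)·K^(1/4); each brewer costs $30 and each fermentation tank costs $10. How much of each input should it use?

Cost minimization requires the marginal rate of technical substitution to equal the input-price ratio: MP_L/MP_K = w/r.
Here MP_L/MP_K = (3/4)·(K/L)/(1/4) = 3·(K/L). Setting this equal to 30/10 = 3 gives K = L.
Substituting into Q = 405: 5·L^(3/4)·(L)^(1/4) = 405.
Solving, L = 81 and K = 81.

L* = 81, K* = 81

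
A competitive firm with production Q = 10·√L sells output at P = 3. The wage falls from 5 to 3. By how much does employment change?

From P·MP_L = w with MP_L = 5·L^(-1/2), the labor demand is L(w) = (15/w)^(2).
At w = 5: L = 9. At w = 3: L = 25.
ΔL = 25 − 9 = 16.

ΔL = 16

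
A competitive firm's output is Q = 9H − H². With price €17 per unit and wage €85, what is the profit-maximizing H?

H* = 2

The marginal product of H is MP_H = 9 − 2H.
A price-taking firm hires until the value of the marginal product equals the wage: P·MP_H = w, so 17·(9 − 2H) = 85.
Then 9 − 2H = 5, giving H = 2.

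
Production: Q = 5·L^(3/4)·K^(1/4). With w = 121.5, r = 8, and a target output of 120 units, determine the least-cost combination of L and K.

L* = 16, K* = 81

Cost minimization requires the marginal rate of technical substitution to equal the input-price ratio: MP_L/MP_K = w/r.
Here MP_L/MP_K = (3/4)·(K/L)/(1/4) = 3·(K/L). Setting this equal to 121.5/8 = 15.1875 gives K = 5.0625L.
Substituting into Q = 120: 5·L^(3/4)·(5.0625L)^(1/4) = 120.
Solving, L = 16 and K = 81.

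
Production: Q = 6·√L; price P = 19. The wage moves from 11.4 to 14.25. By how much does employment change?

ΔL = -9

From P·MP_L = w with MP_L = 3·L^(-1/2), the labor demand is L(w) = (57/w)^(2).
At w = 11.4: L = 25. At w = 14.25: L = 16.
ΔL = 16 − 25 = -9.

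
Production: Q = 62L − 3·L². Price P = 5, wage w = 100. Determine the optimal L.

L* = 7

The marginal product of L is MP_L = 62 − 6L.
A price-taking firm hires until the value of the marginal product equals the wage: P·MP_L = w, so 5·(62 − 6L) = 100.
Then 62 − 6L = 20, giving L = 7.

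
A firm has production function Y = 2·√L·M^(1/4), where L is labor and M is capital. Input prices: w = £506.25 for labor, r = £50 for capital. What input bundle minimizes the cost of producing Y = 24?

Cost minimization requires the marginal rate of technical substitution to equal the input-price ratio: MP_L/MP_M = w/r.
Here MP_L/MP_M = (1/2)·(M/L)/(1/4) = 2·(M/L). Setting this equal to 506.25/50 = 10.125 gives M = 5.0625L.
Substituting into Y = 24: 2·L^(1/2)·(5.0625L)^(1/4) = 24.
Solving, L = 16 and M = 81.

L* = 16, M* = 81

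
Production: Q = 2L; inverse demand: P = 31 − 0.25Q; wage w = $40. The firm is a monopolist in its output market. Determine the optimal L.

Marginal revenue from the inverse demand is MR = 31 − 0.5Q.
The marginal product is MP_L = 2.
A monopolist hires until marginal revenue product equals the wage: MR·MP_L = w.
(31 − L)·2 = 40, so L = 11.

L* = 11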